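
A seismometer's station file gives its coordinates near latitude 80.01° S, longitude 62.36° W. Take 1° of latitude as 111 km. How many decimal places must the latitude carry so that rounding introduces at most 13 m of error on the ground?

One degree of latitude covers 111000 m.
N decimal places → at most half a unit in the last place, 0.5 × 10⁻ᴺ° = 111000/2 × 10⁻ᴺ m.
Need 0.5 × 111000 × 10⁻ᴺ ≤ 13 → 10⁻ᴺ ≤ 2.342e-04, so N ≥ 3.63.
So 4 decimal places suffice (5.55 m); 3 would allow up to 55.5 m.

4 decimal places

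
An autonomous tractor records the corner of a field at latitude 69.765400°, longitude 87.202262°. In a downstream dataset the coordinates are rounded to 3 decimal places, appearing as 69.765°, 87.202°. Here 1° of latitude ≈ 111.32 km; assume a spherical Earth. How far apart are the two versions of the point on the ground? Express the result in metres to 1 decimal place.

45.7 metres

The latitude changed by +0.000400° and the longitude by +0.000262°.
North–south shift: 0.000400 × 111320 = 44.528 m.
E–W at 69.765°: 0.000262° × 111320 × cos 69.765° = 0.000262 × 111320 × 0.3459 ≈ 10.0876 m.
Distance: √(44.528² + 10.0876²) ≈ 45.6564 m.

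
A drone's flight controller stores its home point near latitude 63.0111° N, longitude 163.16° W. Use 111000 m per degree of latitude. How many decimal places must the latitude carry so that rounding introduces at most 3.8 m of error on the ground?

One degree of latitude covers 111000 m.
Rounding to N decimal places gives at most 0.5 × 10⁻ᴺ degrees of error, i.e. 0.5 × 10⁻ᴺ × 111000 m.
Need 0.5 × 111000 × 10⁻ᴺ ≤ 3.8 → 10⁻ᴺ ≤ 6.847e-05, so N ≥ 4.16.
At 4 places the error can reach 5.55 m, but 5 places keeps it to 0.555 m.

5 decimal places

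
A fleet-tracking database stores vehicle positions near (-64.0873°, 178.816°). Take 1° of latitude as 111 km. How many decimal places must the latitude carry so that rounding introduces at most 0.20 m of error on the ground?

One degree of latitude covers 111000 m.
Rounding to N decimal places gives at most 0.5 × 10⁻ᴺ degrees of error, i.e. 0.5 × 10⁻ᴺ × 111000 m.
Need 0.5 × 111000 × 10⁻ᴺ ≤ 0.20 → 10⁻ᴺ ≤ 3.604e-06, so N ≥ 5.44.
At 5 places the error can reach 0.555 m, but 6 places keeps it to 0.0555 m.

6 decimal places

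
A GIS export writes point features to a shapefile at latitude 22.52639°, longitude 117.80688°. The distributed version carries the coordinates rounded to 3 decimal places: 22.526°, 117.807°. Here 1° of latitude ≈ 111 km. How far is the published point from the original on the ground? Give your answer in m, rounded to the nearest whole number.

The latitude changed by +0.00039° and the longitude by -0.00012°.
North–south shift: 0.00039 × 111000 = 43.29 m.
E–W at 22.526°: -0.00012° × 111000 × cos 22.526° = -0.00012 × 111000 × 0.9237 ≈ -12.3038 m.
Distance: √(43.29² + 12.3038²) ≈ 45.0045 m.

45 m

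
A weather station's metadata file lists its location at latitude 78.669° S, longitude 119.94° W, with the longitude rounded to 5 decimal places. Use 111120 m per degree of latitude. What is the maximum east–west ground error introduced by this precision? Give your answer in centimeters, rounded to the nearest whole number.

11 centimeters

Rounding to 5 decimal places leaves the longitude within ±5e-06° of the true value.
One degree of longitude at 78.669° is 111120 × cos 78.669° ≈ 111120 × 0.1965 = 21832.5 m.
East–west error: 5e-06° × 21832.5 m/° ≈ 0.109162 m.
That is 0.109162 m = 10.916 cm.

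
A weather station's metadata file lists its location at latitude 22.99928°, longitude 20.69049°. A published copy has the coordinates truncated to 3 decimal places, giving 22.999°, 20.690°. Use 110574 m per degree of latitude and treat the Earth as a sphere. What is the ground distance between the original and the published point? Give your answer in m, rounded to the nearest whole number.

59 m

Δlat = 22.99928 − 22.999 = +0.00028°; Δlon = 20.69049 − 20.690 = +0.00049°.
North–south shift: 0.00028 × 110574 = 30.9607 m.
East–west at this latitude: 0.00049° × 110574 × cos 22.999° ≈ 0.00049 × 101785 = 49.8745 m.
Hypotenuse of the two orthogonal shifts: √(30.9607² + 49.8745²) = 58.7029 m.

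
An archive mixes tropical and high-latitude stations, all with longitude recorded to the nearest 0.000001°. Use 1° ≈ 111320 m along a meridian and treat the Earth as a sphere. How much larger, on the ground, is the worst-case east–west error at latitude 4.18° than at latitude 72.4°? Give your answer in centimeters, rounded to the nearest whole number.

Rounding to 6 decimal places leaves the longitude within ±5e-07° of the true value.
Error at 4.18° = 5e-07° × 111320 × cos 4.18° ≈ 0.05566 × 0.9973 = 0.055512 m.
At 72.4°: 5e-07° × 111320 × cos 72.4° = 5e-07 × 111320 × 0.3024 ≈ 0.01683 m.
Difference: 0.055512 − 0.01683 = 0.038682 m.
That is 0.038682 m = 3.8682 cm.

4 centimeters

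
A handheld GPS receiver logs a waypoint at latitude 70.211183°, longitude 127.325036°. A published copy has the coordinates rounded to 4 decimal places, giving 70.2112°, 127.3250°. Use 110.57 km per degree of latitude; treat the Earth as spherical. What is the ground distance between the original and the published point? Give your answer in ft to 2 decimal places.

7.59 ft

The latitude changed by -0.000017° and the longitude by +0.000036°.
North–south shift: -0.000017 × 110570 = -1.87969 m.
E–W at 70.2112°: 0.000036° × 110570 × cos 70.2112° = 0.000036 × 110570 × 0.3386 ≈ 1.34762 m.
Distance: √(1.87969² + 1.34762²) ≈ 2.31286 m.
In feet: 2.31286 m ÷ 0.3048 ≈ 7.5881 ft.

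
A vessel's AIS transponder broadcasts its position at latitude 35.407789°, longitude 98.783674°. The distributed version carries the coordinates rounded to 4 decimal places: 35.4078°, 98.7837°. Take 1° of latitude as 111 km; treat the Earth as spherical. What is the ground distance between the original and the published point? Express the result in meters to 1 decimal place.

The latitude changed by -0.000011° and the longitude by -0.000026°.
North–south shift: -0.000011 × 111000 = -1.221 m.
East–west at this latitude: -0.000026° × 111000 × cos 35.4078° ≈ -0.000026 × 90470.4 = -2.35223 m.
Distance: √(1.221² + 2.35223²) ≈ 2.65025 m.

2.7 meters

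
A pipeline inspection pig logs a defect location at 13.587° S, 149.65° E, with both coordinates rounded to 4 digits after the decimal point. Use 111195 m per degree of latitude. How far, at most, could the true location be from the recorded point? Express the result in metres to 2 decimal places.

7.75 metres

Rounding to 4 decimal places leaves each coordinate within ±5e-05° of the true value.
North–south component: 5e-05° × 111195 = 5.55975 m.
East–west component at 13.587°: 5e-05° × 111195 × cos 13.587° ≈ 5e-05 × 108083 ≈ 5.40416 m.
Combining orthogonally: (5.55975² + 5.40416²)^½ ≈ 7.75343 m.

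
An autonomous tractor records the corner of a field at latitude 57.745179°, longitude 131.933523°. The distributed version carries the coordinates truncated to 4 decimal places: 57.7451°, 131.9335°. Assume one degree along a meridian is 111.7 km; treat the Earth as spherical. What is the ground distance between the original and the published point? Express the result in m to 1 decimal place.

8.9 m

The latitude changed by +0.000079° and the longitude by +0.000023°.
North–south shift: 0.000079 × 111700 = 8.8243 m.
E–W at 57.7451°: 0.000023° × 111700 × cos 57.7451° = 0.000023 × 111700 × 0.5337 ≈ 1.37109 m.
Hypotenuse of the two orthogonal shifts: √(8.8243² + 1.37109²) = 8.93018 m.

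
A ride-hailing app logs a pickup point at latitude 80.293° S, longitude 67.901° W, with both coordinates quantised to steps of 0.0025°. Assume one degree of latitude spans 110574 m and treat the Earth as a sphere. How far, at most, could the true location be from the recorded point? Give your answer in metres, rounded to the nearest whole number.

With a 0.0025° grid the true value lies within half a step, ±0.0025°/2 = ±0.00125°, of the stored one.
Latitude error → 0.00125 × 110574 = 138.218 m along the meridian.
East–west component at 80.293°: 0.00125° × 110574 × cos 80.293° ≈ 0.00125 × 18643.9 ≈ 23.3048 m.
Combining orthogonally: (138.218² + 23.3048²)^½ ≈ 140.168 m.

140 metres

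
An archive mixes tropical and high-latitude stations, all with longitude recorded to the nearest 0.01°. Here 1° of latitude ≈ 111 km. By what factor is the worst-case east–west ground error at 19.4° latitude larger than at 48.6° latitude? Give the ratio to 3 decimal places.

Rounding to 2 decimal places leaves the longitude within ±0.005° of the true value.
Error at 19.4° = 0.005° × 111000 × cos 19.4° ≈ 555 × 0.9432 = 523.49 m.
At 48.6°: 0.005° × 111000 × cos 48.6° = 0.005 × 111000 × 0.6613 ≈ 367.03 m.
The ratio reduces to cos 19.4° / cos 48.6° = 0.9432/0.6613 ≈ 1.4263.

1.426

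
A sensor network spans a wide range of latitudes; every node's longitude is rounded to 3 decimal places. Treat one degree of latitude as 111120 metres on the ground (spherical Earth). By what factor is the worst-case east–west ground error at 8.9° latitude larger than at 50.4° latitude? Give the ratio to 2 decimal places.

1.55

Rounding to 3 decimal places leaves the longitude within ±0.0005° of the true value.
Error at 8.9° = 0.0005° × 111120 × cos 8.9° ≈ 55.56 × 0.9880 = 54.891 m.
Error at 50.4° = 0.0005° × 111120 × cos 50.4° ≈ 55.56 × 0.6374 = 35.415 m.
The ratio reduces to cos 8.9° / cos 50.4° = 0.9880/0.6374 ≈ 1.5499.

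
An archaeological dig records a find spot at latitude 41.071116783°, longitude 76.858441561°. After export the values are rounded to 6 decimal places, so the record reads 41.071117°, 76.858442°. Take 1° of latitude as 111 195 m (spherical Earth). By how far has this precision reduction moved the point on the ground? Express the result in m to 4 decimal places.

0.0440 m

The latitude changed by -0.000000217° and the longitude by -0.000000439°.
N–S: -0.000000217° × 111195 m/° = -0.0241293 m.
E–W at 41.0711°: -0.000000439° × 111195 × cos 41.0711° = -0.000000439 × 111195 × 0.7539 ≈ -0.0368011 m.
Combined displacement = (0.0241293² + 0.0368011²)^½ ≈ 0.0440062 m.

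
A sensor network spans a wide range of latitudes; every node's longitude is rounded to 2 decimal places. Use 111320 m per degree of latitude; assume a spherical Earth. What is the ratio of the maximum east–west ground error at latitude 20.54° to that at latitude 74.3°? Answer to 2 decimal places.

3.46

Rounding to 2 decimal places leaves the longitude within ±0.005° of the true value.
At 20.54°: 0.005° × 111320 × cos 20.54° = 0.005 × 111320 × 0.9364 ≈ 521.22 m.
At 74.3°: 0.005° × 111320 × cos 74.3° = 0.005 × 111320 × 0.2706 ≈ 150.62 m.
Ratio: 521.22 / 150.62 = cos 20.54° / cos 74.3° ≈ 3.4606.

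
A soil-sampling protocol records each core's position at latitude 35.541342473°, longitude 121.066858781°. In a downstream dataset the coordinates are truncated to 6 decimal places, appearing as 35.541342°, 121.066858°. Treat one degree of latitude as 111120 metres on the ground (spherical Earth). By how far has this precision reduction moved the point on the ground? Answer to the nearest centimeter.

9 centimeters

The latitude changed by +0.000000473° and the longitude by +0.000000781°.
N–S: 0.000000473° × 111120 m/° = 0.0525598 m.
E–W at 35.5413°: 0.000000781° × 111120 × cos 35.5413° = 0.000000781 × 111120 × 0.8137 ≈ 0.0706164 m.
Hypotenuse of the two orthogonal shifts: √(0.0525598² + 0.0706164²) = 0.0880296 m.
That is 0.0880296 m = 8.803 cm.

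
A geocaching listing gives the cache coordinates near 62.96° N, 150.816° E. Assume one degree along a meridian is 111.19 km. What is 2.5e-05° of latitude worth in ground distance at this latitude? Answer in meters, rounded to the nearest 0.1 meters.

2.8 meters

Along a meridian 2.5e-05° is 2.5e-05 × 111190 = 2.77975 m.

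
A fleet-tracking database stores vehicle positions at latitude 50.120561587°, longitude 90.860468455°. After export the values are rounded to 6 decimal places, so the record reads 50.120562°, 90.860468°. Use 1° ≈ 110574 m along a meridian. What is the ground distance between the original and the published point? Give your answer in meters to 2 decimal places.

0.06 meters

Δlat = 50.120561587 − 50.120562 = -0.000000413°; Δlon = 90.860468455 − 90.860468 = +0.000000455°.
N–S: -0.000000413° × 110574 m/° = -0.0456671 m.
East–west at this latitude: 0.000000455° × 110574 × cos 50.1206° ≈ 0.000000455 × 70897.2 = 0.0322582 m.
Hypotenuse of the two orthogonal shifts: √(0.0456671² + 0.0322582²) = 0.0559113 m.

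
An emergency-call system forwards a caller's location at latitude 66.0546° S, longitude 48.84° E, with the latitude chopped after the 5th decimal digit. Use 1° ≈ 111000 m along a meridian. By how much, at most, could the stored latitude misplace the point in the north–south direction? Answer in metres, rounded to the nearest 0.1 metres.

Truncating at 5 decimal places can drop up to a full unit in the last place, so the latitude may be off by as much as 1e-05°.
North–south distance: 1e-05° × 111000 m/° = 1.11 m.

1.1 metres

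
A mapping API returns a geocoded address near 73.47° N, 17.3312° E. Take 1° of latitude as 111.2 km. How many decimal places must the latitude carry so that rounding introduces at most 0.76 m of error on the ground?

5

One degree of latitude covers 111200 m.
With N decimal places the half-ulp bound is 0.5·10⁻ᴺ°, or 0.5·10⁻ᴺ × 111200 m on the ground.
Setting 55600 × 10⁻ᴺ ≤ 0.76 gives 10ᴺ ≥ 7.316e+04, i.e. N ≥ 4.86.
N = 4 would give 5.56 m (too coarse); N = 5 gives 0.556 m ≤ 0.76 m.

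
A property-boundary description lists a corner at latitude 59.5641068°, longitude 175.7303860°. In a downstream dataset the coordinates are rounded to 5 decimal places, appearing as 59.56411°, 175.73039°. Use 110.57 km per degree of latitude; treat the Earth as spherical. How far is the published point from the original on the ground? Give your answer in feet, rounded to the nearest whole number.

1 feet

Δlat = 59.5641068 − 59.56411 = -0.0000032°; Δlon = 175.7303860 − 175.73039 = -0.0000040°.
North–south shift: -0.0000032 × 110570 = -0.353824 m.
East–west at this latitude: -0.0000040° × 110570 × cos 59.5641° ≈ -0.0000040 × 56011.9 = -0.224048 m.
Combined displacement = (0.353824² + 0.224048²)^½ ≈ 0.418794 m.
Converting: 0.418794 m × 3.2808 ft/m ≈ 1.374 ft.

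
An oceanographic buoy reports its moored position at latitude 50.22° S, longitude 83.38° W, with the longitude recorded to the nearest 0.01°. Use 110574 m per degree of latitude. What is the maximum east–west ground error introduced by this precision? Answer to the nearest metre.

Rounding to 2 decimal places leaves the longitude within ±0.005° of the true value.
Parallels shrink by cos φ, so at 50.22° a degree of longitude is 110574 × 0.6398 ≈ 70749.8 m.
East–west error: 0.005° × 70749.8 m/° ≈ 353.749 m.

354 metres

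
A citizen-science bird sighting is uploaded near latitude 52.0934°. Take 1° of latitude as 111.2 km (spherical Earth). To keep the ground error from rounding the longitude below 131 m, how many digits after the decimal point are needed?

At 52.0934° one degree of longitude covers 111200 × cos 52.0934° ≈ 111200 × 0.6144 ≈ 68318.6 m.
Rounding to N decimal places gives at most 0.5 × 10⁻ᴺ degrees of error, i.e. 0.5 × 10⁻ᴺ × 68318.6 m.
Need 0.5 × 68318.6 × 10⁻ᴺ ≤ 131 → 10⁻ᴺ ≤ 3.835e-03, so N ≥ 2.42.
At 2 places the error can reach 342 m, but 3 places keeps it to 34.2 m.

3 decimal places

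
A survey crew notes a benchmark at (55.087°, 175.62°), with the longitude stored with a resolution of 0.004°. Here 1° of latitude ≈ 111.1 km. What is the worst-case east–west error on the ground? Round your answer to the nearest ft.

With a 0.004° grid the true value lies within half a step, ±0.004°/2 = ±0.002°, of the stored one.
Parallels shrink by cos φ, so at 55.087° a degree of longitude is 111100 × 0.5723 ≈ 63586.1 m.
Maximum E–W displacement: 0.002 × 63586.1 = 127.172 m.
In feet: 127.172 m ÷ 0.3048 ≈ 417.23 ft.

417 ft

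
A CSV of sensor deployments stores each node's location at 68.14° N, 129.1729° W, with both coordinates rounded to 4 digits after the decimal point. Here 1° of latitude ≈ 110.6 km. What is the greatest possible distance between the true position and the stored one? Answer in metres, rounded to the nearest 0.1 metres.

5.9 metres

Rounding to 4 decimal places leaves each coordinate within ±5e-05° of the true value.
N–S: 5e-05° × 110600 m/° = 5.53 m.
East–west component at 68.14°: 5e-05° × 110600 × cos 68.14° ≈ 5e-05 × 41180.8 ≈ 2.05904 m.
Combining orthogonally: (5.53² + 2.05904²)^½ ≈ 5.90089 m.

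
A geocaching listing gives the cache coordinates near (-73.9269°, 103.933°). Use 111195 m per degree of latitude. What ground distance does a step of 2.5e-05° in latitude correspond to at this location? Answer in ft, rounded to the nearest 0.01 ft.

Along a meridian 2.5e-05° is 2.5e-05 × 111195 = 2.77988 m.
In feet: 2.77988 m ÷ 0.3048 ≈ 9.1203 ft.

9.12 ft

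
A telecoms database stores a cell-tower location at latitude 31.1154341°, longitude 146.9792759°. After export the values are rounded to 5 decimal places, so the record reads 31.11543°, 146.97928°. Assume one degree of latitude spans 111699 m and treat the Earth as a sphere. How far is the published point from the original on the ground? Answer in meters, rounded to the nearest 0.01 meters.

0.60 meters

The latitude changed by +0.0000041° and the longitude by -0.0000041°.
N–S: 0.0000041° × 111699 m/° = 0.457966 m.
E–W at 31.1154°: -0.0000041° × 111699 × cos 31.1154° = -0.0000041 × 111699 × 0.8561 ≈ -0.392077 m.
Combined displacement = (0.457966² + 0.392077²)^½ ≈ 0.602874 m.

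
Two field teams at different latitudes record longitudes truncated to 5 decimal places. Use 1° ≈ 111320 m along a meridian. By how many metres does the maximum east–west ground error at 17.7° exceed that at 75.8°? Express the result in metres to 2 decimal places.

Truncating at 5 decimal places can drop up to a full unit in the last place, so the longitude may be off by as much as 1e-05°.
Error at 17.7° = 1e-05° × 111320 × cos 17.7° ≈ 1.1132 × 0.9527 = 1.0605 m.
At 75.8°: 1e-05° × 111320 × cos 75.8° = 1e-05 × 111320 × 0.2453 ≈ 0.27308 m.
Difference: 1.0605 − 0.27308 = 0.78743 m.

0.79 metres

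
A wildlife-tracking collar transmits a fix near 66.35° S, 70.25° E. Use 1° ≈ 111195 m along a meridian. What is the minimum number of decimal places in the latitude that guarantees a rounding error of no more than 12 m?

4 decimal places

One degree of latitude covers 111195 m.
With N decimal places the half-ulp bound is 0.5·10⁻ᴺ°, or 0.5·10⁻ᴺ × 111195 m on the ground.
Need 0.5 × 111195 × 10⁻ᴺ ≤ 12 → 10⁻ᴺ ≤ 2.158e-04, so N ≥ 3.67.
So 4 decimal places suffice (5.56 m); 3 would allow up to 55.6 m.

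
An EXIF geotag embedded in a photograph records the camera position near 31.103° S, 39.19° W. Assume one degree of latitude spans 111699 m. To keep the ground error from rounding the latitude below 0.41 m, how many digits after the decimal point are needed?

6 decimal places

One degree of latitude covers 111699 m.
N decimal places → at most half a unit in the last place, 0.5 × 10⁻ᴺ° = 111699/2 × 10⁻ᴺ m.
Setting 55849.5 × 10⁻ᴺ ≤ 0.41 gives 10ᴺ ≥ 1.362e+05, i.e. N ≥ 5.13.
At 5 places the error can reach 0.558 m, but 6 places keeps it to 0.0558 m.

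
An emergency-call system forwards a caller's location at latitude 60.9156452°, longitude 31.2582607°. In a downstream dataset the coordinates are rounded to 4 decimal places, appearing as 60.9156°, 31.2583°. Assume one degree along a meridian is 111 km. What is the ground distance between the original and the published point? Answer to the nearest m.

Δlat = 60.9156452 − 60.9156 = +0.0000452°; Δlon = 31.2582607 − 31.2583 = -0.0000393°.
North–south shift: 0.0000452 × 111000 = 5.0172 m.
East–west at this latitude: -0.0000393° × 111000 × cos 60.9156° ≈ -0.0000393 × 53956.8 = -2.1205 m.
Combined displacement = (5.0172² + 2.1205²)^½ ≈ 5.44691 m.

5 m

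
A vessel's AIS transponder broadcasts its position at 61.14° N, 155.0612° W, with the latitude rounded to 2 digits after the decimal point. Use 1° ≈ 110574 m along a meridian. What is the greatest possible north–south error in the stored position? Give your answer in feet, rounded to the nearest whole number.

Rounding to 2 decimal places leaves the latitude within ±0.005° of the true value.
Along the meridian that is 0.005° × 110574 m/° = 552.87 m.
Converting: 552.87 m × 3.2808 ft/m ≈ 1813.9 ft.

1814 feet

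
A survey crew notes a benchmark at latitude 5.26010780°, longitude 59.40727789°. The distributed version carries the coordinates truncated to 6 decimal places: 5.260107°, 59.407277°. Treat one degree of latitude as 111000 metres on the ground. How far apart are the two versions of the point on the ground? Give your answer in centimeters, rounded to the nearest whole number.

Δlat = 5.26010780 − 5.260107 = +0.00000080°; Δlon = 59.40727789 − 59.407277 = +0.00000089°.
North–south shift: 0.00000080 × 111000 = 0.0888 m.
East–west at this latitude: 0.00000089° × 111000 × cos 5.26011° ≈ 0.00000089 × 110533 = 0.098374 m.
Combined displacement = (0.0888² + 0.098374²)^½ ≈ 0.132525 m.
That is 0.132525 m = 13.253 cm.

13 centimeters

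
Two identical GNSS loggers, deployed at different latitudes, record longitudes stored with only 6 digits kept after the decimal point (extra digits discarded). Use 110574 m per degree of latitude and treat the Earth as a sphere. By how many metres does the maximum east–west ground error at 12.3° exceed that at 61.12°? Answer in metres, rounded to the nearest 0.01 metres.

Truncating at 6 decimal places can drop up to a full unit in the last place, so the longitude may be off by as much as 1e-06°.
At 12.3°: 1e-06° × 110574 × cos 12.3° = 1e-06 × 110574 × 0.9770 ≈ 0.10804 m.
At 61.12°: 1e-06° × 110574 × cos 61.12° = 1e-06 × 110574 × 0.4830 ≈ 0.053405 m.
So the lower-latitude error exceeds the higher by 0.10804 − 0.053405 = 0.054631 m.

0.05 metres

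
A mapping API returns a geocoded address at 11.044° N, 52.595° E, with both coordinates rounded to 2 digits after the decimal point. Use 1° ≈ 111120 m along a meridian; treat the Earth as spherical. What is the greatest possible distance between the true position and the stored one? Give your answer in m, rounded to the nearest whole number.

Rounding to 2 decimal places leaves each coordinate within ±0.005° of the true value.
North–south component: 0.005° × 111120 = 555.6 m.
Longitude error → 0.005 × 111120 × cos 11.044° = 0.005 × 111120 × 0.9815 ≈ 545.31 m.
The two errors are perpendicular, so the maximum displacement is √(555.6² + 545.31²) ≈ 778.495 m.

778 m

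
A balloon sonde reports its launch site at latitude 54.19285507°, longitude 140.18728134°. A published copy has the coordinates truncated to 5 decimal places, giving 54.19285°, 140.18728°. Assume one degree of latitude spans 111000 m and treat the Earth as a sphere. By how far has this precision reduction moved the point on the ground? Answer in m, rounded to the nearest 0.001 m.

Δlat = 54.19285507 − 54.19285 = +0.00000507°; Δlon = 140.18728134 − 140.18728 = +0.00000134°.
N–S: 0.00000507° × 111000 m/° = 0.56277 m.
East–west at this latitude: 0.00000134° × 111000 × cos 54.1928° ≈ 0.00000134 × 64941.5 = 0.0870217 m.
Hypotenuse of the two orthogonal shifts: √(0.56277² + 0.0870217²) = 0.569458 m.

0.569 m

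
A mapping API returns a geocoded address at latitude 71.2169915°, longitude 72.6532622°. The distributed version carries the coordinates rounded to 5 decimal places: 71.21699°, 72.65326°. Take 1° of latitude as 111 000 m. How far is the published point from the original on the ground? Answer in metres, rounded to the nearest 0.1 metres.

0.2 metres

The latitude changed by +0.0000015° and the longitude by +0.0000022°.
North–south shift: 0.0000015 × 111000 = 0.1665 m.
East–west at this latitude: 0.0000022° × 111000 × cos 71.217° ≈ 0.0000022 × 35740.3 = 0.0786287 m.
Distance: √(0.1665² + 0.0786287²) ≈ 0.184132 m.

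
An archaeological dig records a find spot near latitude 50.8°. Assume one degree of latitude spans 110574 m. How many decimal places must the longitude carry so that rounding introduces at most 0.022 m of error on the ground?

7 decimal places

At 50.8° one degree of longitude covers 110574 × cos 50.8° ≈ 110574 × 0.6320 ≈ 69886 m.
Rounding to N decimal places gives at most 0.5 × 10⁻ᴺ degrees of error, i.e. 0.5 × 10⁻ᴺ × 69886 m.
Need 0.5 × 69886 × 10⁻ᴺ ≤ 0.022 → 10⁻ᴺ ≤ 6.296e-07, so N ≥ 6.20.
At 6 places the error can reach 0.0349 m, but 7 places keeps it to 0.00349 m.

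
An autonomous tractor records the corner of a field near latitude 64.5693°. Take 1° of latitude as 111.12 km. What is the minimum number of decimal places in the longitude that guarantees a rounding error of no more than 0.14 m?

At 64.5693° one degree of longitude covers 111120 × cos 64.5693° ≈ 111120 × 0.4294 ≈ 47717 m.
N decimal places → at most half a unit in the last place, 0.5 × 10⁻ᴺ° = 47717/2 × 10⁻ᴺ m.
Need 0.5 × 47717 × 10⁻ᴺ ≤ 0.14 → 10⁻ᴺ ≤ 5.868e-06, so N ≥ 5.23.
N = 5 would give 0.239 m (too coarse); N = 6 gives 0.0239 m ≤ 0.14 m.

6 decimal places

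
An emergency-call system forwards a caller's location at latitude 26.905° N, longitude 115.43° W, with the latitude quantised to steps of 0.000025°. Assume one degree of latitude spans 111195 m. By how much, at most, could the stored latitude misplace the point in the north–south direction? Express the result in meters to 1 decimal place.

With a 0.000025° grid the true value lies within half a step, ±0.000025°/2 = ±1.25e-05°, of the stored one.
So the N–S error is at most 1.25e-05 × 111195 = 1.38994 m.

1.4 meters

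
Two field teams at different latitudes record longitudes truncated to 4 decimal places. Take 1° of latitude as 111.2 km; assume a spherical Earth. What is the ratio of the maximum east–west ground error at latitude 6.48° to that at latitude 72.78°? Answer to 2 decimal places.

Truncating at 4 decimal places can drop up to a full unit in the last place, so the longitude may be off by as much as 0.0001°.
Error at 6.48° = 0.0001° × 111200 × cos 6.48° ≈ 11.12 × 0.9936 = 11.049 m.
At 72.78°: 0.0001° × 111200 × cos 72.78° = 0.0001 × 111200 × 0.2960 ≈ 3.292 m.
The ratio reduces to cos 6.48° / cos 72.78° = 0.9936/0.2960 ≈ 3.3563.

3.36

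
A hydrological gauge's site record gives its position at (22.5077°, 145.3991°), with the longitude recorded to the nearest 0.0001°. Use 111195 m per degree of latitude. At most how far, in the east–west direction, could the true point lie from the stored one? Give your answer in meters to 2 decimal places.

5.14 meters

Rounding to 4 decimal places leaves the longitude within ±5e-05° of the true value.
At latitude 22.5077° a degree of longitude spans 111195 m × cos 22.5077° = 111195 × 0.9238 ≈ 102725 m.
Maximum E–W displacement: 5e-05 × 102725 = 5.13625 m.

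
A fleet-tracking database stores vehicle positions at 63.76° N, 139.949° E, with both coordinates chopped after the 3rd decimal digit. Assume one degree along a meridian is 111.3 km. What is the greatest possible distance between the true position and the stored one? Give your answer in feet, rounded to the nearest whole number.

399 feet

Truncating at 3 decimal places can drop up to a full unit in the last place, so each coordinate may be off by as much as 0.001°.
N–S: 0.001° × 111300 m/° = 111.3 m.
E–W at 63.76°: 0.001° × 111300 × cos 63.76° = 0.001 × 111300 × 0.4421 ≈ 49.2093 m.
Combining orthogonally: (111.3² + 49.2093²)^½ ≈ 121.693 m.
Converting: 121.693 m × 3.2808 ft/m ≈ 399.26 ft.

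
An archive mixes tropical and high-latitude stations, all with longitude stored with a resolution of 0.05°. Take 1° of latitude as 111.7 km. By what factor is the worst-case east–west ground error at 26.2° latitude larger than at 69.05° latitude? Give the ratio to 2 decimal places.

2.51

With a 0.05° grid the true value lies within half a step, ±0.05°/2 = ±0.025°, of the stored one.
At 26.2°: 0.025° × 111700 × cos 26.2° = 0.025 × 111700 × 0.8973 ≈ 2505.6 m.
At 69.05°: 0.025° × 111700 × cos 69.05° = 0.025 × 111700 × 0.3576 ≈ 998.47 m.
The ratio reduces to cos 26.2° / cos 69.05° = 0.8973/0.3576 ≈ 2.5094.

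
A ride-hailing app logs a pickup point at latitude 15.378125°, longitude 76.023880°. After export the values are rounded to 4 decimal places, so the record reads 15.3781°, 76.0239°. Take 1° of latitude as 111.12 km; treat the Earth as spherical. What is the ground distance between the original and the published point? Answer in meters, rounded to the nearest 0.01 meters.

The latitude changed by +0.000025° and the longitude by -0.000020°.
North–south shift: 0.000025 × 111120 = 2.778 m.
E–W at 15.3781°: -0.000020° × 111120 × cos 15.3781° = -0.000020 × 111120 × 0.9642 ≈ -2.14283 m.
Hypotenuse of the two orthogonal shifts: √(2.778² + 2.14283²) = 3.50842 m.

3.51 meters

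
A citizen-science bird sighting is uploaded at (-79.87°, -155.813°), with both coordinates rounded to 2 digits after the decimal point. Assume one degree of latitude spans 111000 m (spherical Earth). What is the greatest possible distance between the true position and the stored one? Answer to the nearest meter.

564 meters

Rounding to 2 decimal places leaves each coordinate within ±0.005° of the true value.
Latitude error → 0.005 × 111000 = 555 m along the meridian.
E–W at 79.87°: 0.005° × 111000 × cos 79.87° = 0.005 × 111000 × 0.1759 ≈ 97.6146 m.
Combining orthogonally: (555² + 97.6146²)^½ ≈ 563.519 m.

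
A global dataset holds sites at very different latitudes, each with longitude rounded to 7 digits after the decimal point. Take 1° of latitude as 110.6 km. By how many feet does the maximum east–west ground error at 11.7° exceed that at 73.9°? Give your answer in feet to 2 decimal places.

Rounding to 7 decimal places leaves the longitude within ±5e-08° of the true value.
Error at 11.7° = 5e-08° × 110600 × cos 11.7° ≈ 0.00553 × 0.9792 = 0.0054151 m.
At 73.9°: 5e-08° × 110600 × cos 73.9° = 5e-08 × 110600 × 0.2773 ≈ 0.0015336 m.
So the lower-latitude error exceeds the higher by 0.0054151 − 0.0015336 = 0.0038816 m.
In feet: 0.00388155 m ÷ 0.3048 ≈ 0.012735 ft.

0.01 feet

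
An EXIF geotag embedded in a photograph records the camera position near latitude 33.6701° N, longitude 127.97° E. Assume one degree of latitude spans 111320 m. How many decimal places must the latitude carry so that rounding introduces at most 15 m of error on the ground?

4 decimal places

One degree of latitude covers 111320 m.
With N decimal places the half-ulp bound is 0.5·10⁻ᴺ°, or 0.5·10⁻ᴺ × 111320 m on the ground.
Setting 55660 × 10⁻ᴺ ≤ 15 gives 10ᴺ ≥ 3711, i.e. N ≥ 3.57.
At 3 places the error can reach 55.7 m, but 4 places keeps it to 5.57 m.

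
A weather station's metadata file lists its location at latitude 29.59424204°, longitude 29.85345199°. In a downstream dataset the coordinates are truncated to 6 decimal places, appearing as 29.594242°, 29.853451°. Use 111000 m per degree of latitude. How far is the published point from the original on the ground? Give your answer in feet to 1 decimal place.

0.3 feet

Δlat = 29.59424204 − 29.594242 = +0.00000004°; Δlon = 29.85345199 − 29.853451 = +0.00000099°.
N–S: 0.00000004° × 111000 m/° = 0.00444 m.
East–west at this latitude: 0.00000099° × 111000 × cos 29.5942° ≈ 0.00000099 × 96519.4 = 0.0955543 m.
Hypotenuse of the two orthogonal shifts: √(0.00444² + 0.0955543²) = 0.0956574 m.
Converting: 0.0956574 m × 3.2808 ft/m ≈ 0.31384 ft.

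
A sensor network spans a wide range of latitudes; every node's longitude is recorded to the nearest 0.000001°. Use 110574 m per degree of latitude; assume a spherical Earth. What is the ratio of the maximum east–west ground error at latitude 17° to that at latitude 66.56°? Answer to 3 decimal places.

2.404

Rounding to 6 decimal places leaves the longitude within ±5e-07° of the true value.
At 17°: 5e-07° × 110574 × cos 17° = 5e-07 × 110574 × 0.9563 ≈ 0.052871 m.
At 66.56°: 5e-07° × 110574 × cos 66.56° = 5e-07 × 110574 × 0.3978 ≈ 0.021993 m.
Ratio: 0.052871 / 0.021993 = cos 17° / cos 66.56° ≈ 2.4041.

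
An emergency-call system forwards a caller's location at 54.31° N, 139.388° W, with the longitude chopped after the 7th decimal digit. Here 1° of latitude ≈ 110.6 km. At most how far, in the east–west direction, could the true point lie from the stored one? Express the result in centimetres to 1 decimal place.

0.6 centimetres

Truncating at 7 decimal places can drop up to a full unit in the last place, so the longitude may be off by as much as 1e-07°.
Parallels shrink by cos φ, so at 54.31° a degree of longitude is 110600 × 0.5834 ≈ 64524 m.
Maximum E–W displacement: 1e-07 × 64524 = 0.0064524 m.
That is 0.0064524 m = 0.64524 cm.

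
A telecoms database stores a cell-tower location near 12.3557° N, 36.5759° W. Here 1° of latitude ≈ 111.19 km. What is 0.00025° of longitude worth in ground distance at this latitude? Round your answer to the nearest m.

27 m

At 12.3557° a degree of longitude is 111190 × cos 12.3557° ≈ 108615 m, so 0.00025° corresponds to 27.1537 m.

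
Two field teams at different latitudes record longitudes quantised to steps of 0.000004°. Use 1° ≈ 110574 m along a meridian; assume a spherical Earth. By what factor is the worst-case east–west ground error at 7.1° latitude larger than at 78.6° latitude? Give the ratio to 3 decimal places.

With a 0.000004° grid the true value lies within half a step, ±0.000004°/2 = ±2e-06°, of the stored one.
Error at 7.1° = 2e-06° × 110574 × cos 7.1° ≈ 0.22115 × 0.9923 = 0.21945 m.
At 78.6°: 2e-06° × 110574 × cos 78.6° = 2e-06 × 110574 × 0.1977 ≈ 0.043712 m.
Ratio: 0.21945 / 0.043712 = cos 7.1° / cos 78.6° ≈ 5.0205.

5.020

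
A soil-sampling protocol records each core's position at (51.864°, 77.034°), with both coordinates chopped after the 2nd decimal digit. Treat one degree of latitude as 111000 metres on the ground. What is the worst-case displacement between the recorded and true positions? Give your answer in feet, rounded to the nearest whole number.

Truncating at 2 decimal places can drop up to a full unit in the last place, so each coordinate may be off by as much as 0.01°.
N–S: 0.01° × 111000 m/° = 1110 m.
East–west component at 51.864°: 0.01° × 111000 × cos 51.864° ≈ 0.01 × 68545.9 ≈ 685.459 m.
Combining orthogonally: (1110² + 685.459²)^½ ≈ 1304.59 m.
Converting: 1304.59 m × 3.2808 ft/m ≈ 4280.1 ft.

4280 feet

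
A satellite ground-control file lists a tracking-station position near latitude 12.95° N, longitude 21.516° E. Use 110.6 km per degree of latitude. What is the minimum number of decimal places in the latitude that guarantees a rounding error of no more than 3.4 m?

One degree of latitude covers 110600 m.
Rounding to N decimal places gives at most 0.5 × 10⁻ᴺ degrees of error, i.e. 0.5 × 10⁻ᴺ × 110600 m.
Setting 55300 × 10⁻ᴺ ≤ 3.4 gives 10ᴺ ≥ 1.626e+04, i.e. N ≥ 4.21.
N = 4 would give 5.53 m (too coarse); N = 5 gives 0.553 m ≤ 3.4 m.

5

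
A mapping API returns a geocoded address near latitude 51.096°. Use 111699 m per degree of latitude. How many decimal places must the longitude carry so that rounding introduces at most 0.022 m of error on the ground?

7 decimal places

At 51.096° one degree of longitude covers 111699 × cos 51.096° ≈ 111699 × 0.6280 ≈ 70148.9 m.
Rounding to N decimal places gives at most 0.5 × 10⁻ᴺ degrees of error, i.e. 0.5 × 10⁻ᴺ × 70148.9 m.
Setting 35074.5 × 10⁻ᴺ ≤ 0.022 gives 10ᴺ ≥ 1.594e+06, i.e. N ≥ 6.20.
So 7 decimal places suffice (0.00351 m); 6 would allow up to 0.0351 m.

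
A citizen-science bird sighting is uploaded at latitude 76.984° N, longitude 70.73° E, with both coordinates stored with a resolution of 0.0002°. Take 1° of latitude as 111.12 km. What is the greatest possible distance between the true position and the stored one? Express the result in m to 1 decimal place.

11.4 m

With a 0.0002° grid the true value lies within half a step, ±0.0002°/2 = ±0.0001°, of the stored one.
North–south component: 0.0001° × 111120 = 11.112 m.
Longitude error → 0.0001 × 111120 × cos 76.984° = 0.0001 × 111120 × 0.2252 ≈ 2.50268 m.
The two errors are perpendicular, so the maximum displacement is √(11.112² + 2.50268²) ≈ 11.3903 m.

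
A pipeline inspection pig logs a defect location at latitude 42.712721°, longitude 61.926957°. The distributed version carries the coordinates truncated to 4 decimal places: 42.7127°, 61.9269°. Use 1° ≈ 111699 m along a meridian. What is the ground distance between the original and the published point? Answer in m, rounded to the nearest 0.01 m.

Δlat = 42.712721 − 42.7127 = +0.000021°; Δlon = 61.926957 − 61.9269 = +0.000057°.
North–south shift: 0.000021 × 111699 = 2.34568 m.
East–west at this latitude: 0.000057° × 111699 × cos 42.7127° ≈ 0.000057 × 82072.4 = 4.67813 m.
Distance: √(2.34568² + 4.67813²) ≈ 5.23327 m.

5.23 m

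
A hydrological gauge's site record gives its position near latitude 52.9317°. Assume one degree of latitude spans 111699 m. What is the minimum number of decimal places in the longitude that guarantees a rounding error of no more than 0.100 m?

6 decimal places

At 52.9317° one degree of longitude covers 111699 × cos 52.9317° ≈ 111699 × 0.6028 ≈ 67328.4 m.
N decimal places → at most half a unit in the last place, 0.5 × 10⁻ᴺ° = 67328.4/2 × 10⁻ᴺ m.
Need 0.5 × 67328.4 × 10⁻ᴺ ≤ 0.100 → 10⁻ᴺ ≤ 2.971e-06, so N ≥ 5.53.
At 5 places the error can reach 0.337 m, but 6 places keeps it to 0.0337 m.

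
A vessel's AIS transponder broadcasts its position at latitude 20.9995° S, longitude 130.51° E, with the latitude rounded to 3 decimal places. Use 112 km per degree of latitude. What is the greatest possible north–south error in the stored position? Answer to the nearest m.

56 m

Rounding to 3 decimal places leaves the latitude within ±0.0005° of the true value.
So the N–S error is at most 0.0005 × 112000 = 56 m.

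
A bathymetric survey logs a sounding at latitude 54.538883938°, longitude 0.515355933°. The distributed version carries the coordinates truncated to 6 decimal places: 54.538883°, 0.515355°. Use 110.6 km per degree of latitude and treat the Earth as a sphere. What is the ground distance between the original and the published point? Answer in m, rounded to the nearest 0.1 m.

0.1 m

The latitude changed by +0.000000938° and the longitude by +0.000000933°.
N–S: 0.000000938° × 110600 m/° = 0.103743 m.
E–W at 54.5389°: 0.000000933° × 110600 × cos 54.5389° = 0.000000933 × 110600 × 0.5802 ≈ 0.0598656 m.
Combined displacement = (0.103743² + 0.0598656²)^½ ≈ 0.119777 m.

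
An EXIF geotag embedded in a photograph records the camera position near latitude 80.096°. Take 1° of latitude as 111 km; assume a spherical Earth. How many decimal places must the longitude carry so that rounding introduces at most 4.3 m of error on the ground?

At 80.096° one degree of longitude covers 111000 × cos 80.096° ≈ 111000 × 0.1720 ≈ 19091.8 m.
N decimal places → at most half a unit in the last place, 0.5 × 10⁻ᴺ° = 19091.8/2 × 10⁻ᴺ m.
Need 0.5 × 19091.8 × 10⁻ᴺ ≤ 4.3 → 10⁻ᴺ ≤ 4.505e-04, so N ≥ 3.35.
N = 3 would give 9.55 m (too coarse); N = 4 gives 0.955 m ≤ 4.3 m.

4 decimal places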